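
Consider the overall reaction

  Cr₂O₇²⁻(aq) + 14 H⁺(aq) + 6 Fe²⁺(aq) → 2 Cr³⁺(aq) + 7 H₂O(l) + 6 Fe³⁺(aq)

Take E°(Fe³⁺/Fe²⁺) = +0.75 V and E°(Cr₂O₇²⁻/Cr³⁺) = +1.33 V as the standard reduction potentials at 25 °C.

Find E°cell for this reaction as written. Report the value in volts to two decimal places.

The Cr₂O₇²⁻/Cr³⁺ couple has the higher reduction potential, so it is the cathode; Fe³⁺/Fe²⁺ is oxidised at the anode.
E°cell = E°(cathode) − E°(anode) = (+1.33) − (+0.75) = +0.58 V.
Since E°cell > 0, the reaction is spontaneous under standard conditions.

+0.58 V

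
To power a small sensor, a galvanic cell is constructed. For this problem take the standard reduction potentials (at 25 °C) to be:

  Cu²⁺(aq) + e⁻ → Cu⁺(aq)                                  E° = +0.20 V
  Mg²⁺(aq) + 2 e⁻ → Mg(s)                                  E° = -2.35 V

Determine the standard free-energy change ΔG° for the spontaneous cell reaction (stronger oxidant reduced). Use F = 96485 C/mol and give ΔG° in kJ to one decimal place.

-492.1 kJ

Cu²⁺/Cu⁺ (E° = +0.20 V) is the cathode; Mg²⁺/Mg (E° = -2.35 V) is the anode, so E°cell = +2.55 V.
Balancing electrons gives n = 2 (lcm of 1 and 2).
ΔG° = −nFE° = −(2)(96485)(+2.55) = -492,073 J = -492.1 kJ.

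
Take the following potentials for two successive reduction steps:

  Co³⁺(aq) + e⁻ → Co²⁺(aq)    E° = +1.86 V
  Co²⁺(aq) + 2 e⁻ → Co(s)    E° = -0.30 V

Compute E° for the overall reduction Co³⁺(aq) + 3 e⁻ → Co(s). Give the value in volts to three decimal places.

+0.420 V

Adding the free-energy changes (−nFE°) of the two steps gives −n₃FE°₃ = −n₁FE°₁ − n₂FE°₂.
E°₃ = (1×+1.86 + 2×-0.30) / 3 = (+1.260) / 3 = +0.420 V.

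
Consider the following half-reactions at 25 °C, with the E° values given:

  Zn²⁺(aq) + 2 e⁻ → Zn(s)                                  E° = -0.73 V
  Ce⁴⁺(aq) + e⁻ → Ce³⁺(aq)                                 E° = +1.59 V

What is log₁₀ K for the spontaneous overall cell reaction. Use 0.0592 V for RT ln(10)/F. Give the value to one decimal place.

78.4

Cathode: Ce⁴⁺/Ce³⁺; anode: Zn²⁺/Zn. E°cell = +2.32 V, n = 2.
log K = nE°cell / 0.0592 = (2)(+2.32) / 0.0592 = 78.4.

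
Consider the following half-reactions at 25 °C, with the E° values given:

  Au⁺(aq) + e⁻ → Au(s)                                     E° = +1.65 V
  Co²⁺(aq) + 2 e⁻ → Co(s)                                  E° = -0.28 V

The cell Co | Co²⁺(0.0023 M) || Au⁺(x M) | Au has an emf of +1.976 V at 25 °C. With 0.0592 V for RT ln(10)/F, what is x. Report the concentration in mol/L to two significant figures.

0.29 M

Au⁺/Au is the cathode, Co²⁺/Co the anode: E°cell = +1.93 V, n = 2.
Overall reaction: 2 Au⁺(aq) + Co(s) → 2 Au(s) + Co²⁺(aq); Q = [Co²⁺]^1/[Au⁺]^2.
From E = E° − (0.0592/n) log Q: log Q = (E° − E)·n/0.0592 = (+1.93 − (+1.976))·2/0.0592 = -1.5541.
So 2·log[Au⁺] = 1·log(0.0023) − log Q = -2.6383 − (-1.5541) = -1.0842; log[Au⁺] = -1.0842 / 2 = -0.5421; [Au⁺] = 10^(-0.5421) ≈ 0.29 M.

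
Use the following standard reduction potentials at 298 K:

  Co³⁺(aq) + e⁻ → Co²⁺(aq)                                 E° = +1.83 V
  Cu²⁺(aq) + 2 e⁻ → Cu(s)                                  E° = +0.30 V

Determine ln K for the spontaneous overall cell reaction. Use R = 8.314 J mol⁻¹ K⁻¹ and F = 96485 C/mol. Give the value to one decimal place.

Cathode: Co³⁺/Co²⁺; anode: Cu²⁺/Cu. E°cell = (+1.83) − (+0.30) = +1.53 V, with n = 2.
ΔG° = −nFE° = −RT ln K, so ln K = nFE°/(RT) = (2)(96485)(+1.53) / ((8.314)(298)) = 119.167.

119.2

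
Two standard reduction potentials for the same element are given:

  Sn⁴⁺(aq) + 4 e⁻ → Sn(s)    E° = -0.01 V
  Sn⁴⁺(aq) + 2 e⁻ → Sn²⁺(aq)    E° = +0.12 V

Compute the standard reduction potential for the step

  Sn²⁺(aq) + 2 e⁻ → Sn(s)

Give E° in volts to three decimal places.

-0.140 V

Sequential free energies add, so n₃E°₃ = n₁E°₁ + n₂E°₂.
With n₃ = 4, and the known step contributing 2×(+0.12) V, the unknown satisfies 2·E° = 4×(-0.01) − 2×(+0.12) = -0.280.
E° = -0.280 / 2 = -0.140 V.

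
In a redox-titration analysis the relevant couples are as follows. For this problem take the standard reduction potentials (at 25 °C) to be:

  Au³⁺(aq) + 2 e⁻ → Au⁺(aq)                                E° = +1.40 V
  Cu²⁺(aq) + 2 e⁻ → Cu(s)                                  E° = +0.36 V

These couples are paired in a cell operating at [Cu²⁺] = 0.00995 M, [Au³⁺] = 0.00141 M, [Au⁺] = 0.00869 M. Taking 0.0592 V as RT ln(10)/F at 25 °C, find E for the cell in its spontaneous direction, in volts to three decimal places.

+1.076 V

Au³⁺/Au⁺ is the cathode (higher E°), Cu²⁺/Cu the anode: E°cell = +1.40 − (+0.36) = +1.04 V, n = 2.
Overall: Au³⁺(aq) + Cu(s) → Au⁺(aq) + Cu²⁺(aq)
Q = [Au⁺]·[Cu²⁺] / ([Au³⁺]); log Q = -1.212.
E = E° − (0.0592/n) log Q = +1.04 − (0.0592/2)(-1.212) = +1.076 V.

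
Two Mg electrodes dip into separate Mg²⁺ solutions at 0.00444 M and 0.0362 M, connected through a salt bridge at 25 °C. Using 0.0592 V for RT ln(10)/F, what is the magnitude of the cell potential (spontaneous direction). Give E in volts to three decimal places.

For a concentration cell E°cell = 0. The 0.0362 M side is the cathode (reduction is favoured where [Mg²⁺] is higher).
With n = 2, E = −(0.0592/2) log([Mg²⁺]ₐₙ/[Mg²⁺]꜀ₐₜ) = −(0.0592/2) log(0.00444/0.0362) = −(0.0592/2)(-0.911) = +0.027 V.

+0.027 V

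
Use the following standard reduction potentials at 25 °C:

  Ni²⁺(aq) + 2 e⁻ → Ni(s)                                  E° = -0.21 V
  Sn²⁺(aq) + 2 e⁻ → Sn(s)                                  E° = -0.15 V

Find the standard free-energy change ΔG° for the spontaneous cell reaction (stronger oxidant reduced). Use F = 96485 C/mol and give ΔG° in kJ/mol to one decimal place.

Sn²⁺/Sn (E° = -0.15 V) is the cathode; Ni²⁺/Ni (E° = -0.21 V) is the anode, so E°cell = +0.06 V.
Balancing electrons gives n = 2 (lcm of 2 and 2).
ΔG° = −nFE° = −(2)(96485)(+0.06) = -11,578 J = -11.6 kJ/mol.

-11.6 kJ/mol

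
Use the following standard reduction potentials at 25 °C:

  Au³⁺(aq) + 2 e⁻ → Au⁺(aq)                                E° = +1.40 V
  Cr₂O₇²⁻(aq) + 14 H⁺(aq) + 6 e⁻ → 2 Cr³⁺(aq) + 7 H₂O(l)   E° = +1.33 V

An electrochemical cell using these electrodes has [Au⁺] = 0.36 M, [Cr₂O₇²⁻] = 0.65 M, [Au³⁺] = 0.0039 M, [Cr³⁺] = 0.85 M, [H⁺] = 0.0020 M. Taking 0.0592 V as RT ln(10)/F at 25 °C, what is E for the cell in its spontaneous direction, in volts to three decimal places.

Au³⁺/Au⁺ is the cathode (higher E°), Cr₂O₇²⁻/Cr³⁺ the anode: E°cell = +1.40 − (+1.33) = +0.07 V, n = 6.
Overall: 3 Au³⁺(aq) + 2 Cr³⁺(aq) + 7 H₂O(l) → 3 Au⁺(aq) + Cr₂O₇²⁻(aq) + 14 H⁺(aq)
Q = [Au⁺]^3·[Cr₂O₇²⁻]·[H⁺]^14 / ([Au³⁺]^3·[Cr³⁺]^2); log Q = -31.936.
E = E° − (0.0592/n) log Q = +0.07 − (0.0592/6)(-31.936) = +0.385 V.

+0.385 V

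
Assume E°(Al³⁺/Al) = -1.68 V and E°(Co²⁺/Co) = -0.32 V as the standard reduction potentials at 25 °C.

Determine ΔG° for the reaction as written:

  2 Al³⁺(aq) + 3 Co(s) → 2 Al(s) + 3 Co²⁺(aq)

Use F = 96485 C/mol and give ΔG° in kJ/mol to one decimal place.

As written, Al³⁺/Al is reduced (cathode) and Co²⁺/Co is oxidised (anode), so E°cell = (-1.68) − (-0.32) = -1.36 V.
Balancing electrons gives n = 6.
ΔG° = −nFE° = −(6)(96485)(-1.36) = 787,318 J = +787.3 kJ/mol.

+787.3 kJ/mol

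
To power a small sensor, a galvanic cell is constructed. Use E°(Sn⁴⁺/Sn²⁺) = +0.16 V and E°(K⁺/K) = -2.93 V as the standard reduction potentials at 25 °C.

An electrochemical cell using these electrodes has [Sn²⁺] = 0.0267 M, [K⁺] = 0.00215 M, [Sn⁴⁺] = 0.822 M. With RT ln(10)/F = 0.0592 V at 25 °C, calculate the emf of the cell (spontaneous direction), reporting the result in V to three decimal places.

Sn⁴⁺/Sn²⁺ is the cathode (higher E°), K⁺/K the anode: E°cell = +0.16 − (-2.93) = +3.09 V, n = 2.
Overall: Sn⁴⁺(aq) + 2 K(s) → Sn²⁺(aq) + 2 K⁺(aq)
Q = [Sn²⁺]·[K⁺]^2 / ([Sn⁴⁺]); log Q = -6.823.
E = E° − (0.0592/n) log Q = +3.09 − (0.0592/2)(-6.823) = +3.292 V.

+3.292 V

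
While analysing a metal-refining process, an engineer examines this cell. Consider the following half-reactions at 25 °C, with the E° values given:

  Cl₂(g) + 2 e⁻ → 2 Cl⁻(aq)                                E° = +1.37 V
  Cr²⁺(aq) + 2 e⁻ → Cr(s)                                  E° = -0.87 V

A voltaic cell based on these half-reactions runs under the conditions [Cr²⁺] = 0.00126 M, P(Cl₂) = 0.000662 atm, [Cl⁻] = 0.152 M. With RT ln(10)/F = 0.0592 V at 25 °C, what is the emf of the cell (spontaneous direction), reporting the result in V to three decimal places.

+2.280 V

Cl₂/Cl⁻ is the cathode (higher E°), Cr²⁺/Cr the anode: E°cell = +1.37 − (-0.87) = +2.24 V, n = 2.
Overall: Cl₂(g) + Cr(s) → 2 Cl⁻(aq) + Cr²⁺(aq)
Q = [Cl⁻]^2·[Cr²⁺] / (P(Cl₂)); log Q = -1.357.
E = E° − (0.0592/n) log Q = +2.24 − (0.0592/2)(-1.357) = +2.280 V.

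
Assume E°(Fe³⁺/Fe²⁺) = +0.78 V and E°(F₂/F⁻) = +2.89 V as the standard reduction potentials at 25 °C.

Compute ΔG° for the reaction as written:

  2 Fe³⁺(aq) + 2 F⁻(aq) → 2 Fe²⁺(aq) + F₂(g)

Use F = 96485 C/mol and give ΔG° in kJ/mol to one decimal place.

As written, Fe³⁺/Fe²⁺ is reduced (cathode) and F₂/F⁻ is oxidised (anode), so E°cell = (+0.78) − (+2.89) = -2.11 V.
Balancing electrons gives n = 2.
ΔG° = −nFE° = −(2)(96485)(-2.11) = 407,167 J = +407.2 kJ/mol.

+407.2 kJ/mol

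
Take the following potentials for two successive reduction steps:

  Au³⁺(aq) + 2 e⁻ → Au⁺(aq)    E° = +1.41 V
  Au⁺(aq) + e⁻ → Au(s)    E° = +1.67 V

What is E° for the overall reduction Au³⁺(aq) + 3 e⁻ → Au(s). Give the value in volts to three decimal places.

Adding the free-energy changes (−nFE°) of the two steps gives −n₃FE°₃ = −n₁FE°₁ − n₂FE°₂.
E°₃ = (2×+1.41 + 1×+1.67) / 3 = (+4.490) / 3 = +1.497 V.

+1.497 V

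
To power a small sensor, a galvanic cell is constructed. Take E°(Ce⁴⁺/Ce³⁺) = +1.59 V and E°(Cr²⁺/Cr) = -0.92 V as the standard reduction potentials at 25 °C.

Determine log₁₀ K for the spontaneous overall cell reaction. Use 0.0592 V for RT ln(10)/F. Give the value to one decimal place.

84.8

Cathode: Ce⁴⁺/Ce³⁺; anode: Cr²⁺/Cr. E°cell = +2.51 V, n = 2.
log K = nE°cell / 0.0592 = (2)(+2.51) / 0.0592 = 84.8.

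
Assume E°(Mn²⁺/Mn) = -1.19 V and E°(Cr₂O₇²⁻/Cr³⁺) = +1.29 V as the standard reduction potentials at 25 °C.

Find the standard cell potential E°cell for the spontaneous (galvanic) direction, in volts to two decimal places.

+2.48 V

The Cr₂O₇²⁻/Cr³⁺ couple has the higher reduction potential, so it is the cathode; Mn²⁺/Mn is oxidised at the anode.
E°cell = E°(cathode) − E°(anode) = (+1.29) − (-1.19) = +2.48 V.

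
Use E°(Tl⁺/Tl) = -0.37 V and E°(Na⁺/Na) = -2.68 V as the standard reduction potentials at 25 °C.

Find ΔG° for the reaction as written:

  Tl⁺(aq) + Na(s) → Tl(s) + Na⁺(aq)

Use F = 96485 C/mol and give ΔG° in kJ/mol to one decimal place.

-222.9 kJ/mol

As written, Tl⁺/Tl is reduced (cathode) and Na⁺/Na is oxidised (anode), so E°cell = (-0.37) − (-2.68) = +2.31 V.
Balancing electrons gives n = 1.
ΔG° = −nFE° = −(1)(96485)(+2.31) = -222,880 J = -222.9 kJ/mol.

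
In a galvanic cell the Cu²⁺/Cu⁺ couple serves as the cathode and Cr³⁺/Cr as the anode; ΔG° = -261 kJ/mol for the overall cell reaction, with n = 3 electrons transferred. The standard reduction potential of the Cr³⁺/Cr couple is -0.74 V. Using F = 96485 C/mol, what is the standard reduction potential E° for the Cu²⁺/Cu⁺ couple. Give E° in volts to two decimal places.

E°cell = −ΔG°/(nF) = −(-261×10³)/((3)(96485)) = +0.902 V.
Since Cu²⁺/Cu⁺ is the cathode and Cr³⁺/Cr the anode, E°cell = E°(Cu²⁺/Cu⁺) − E°(Cr³⁺/Cr).
So E°(Cu²⁺/Cu⁺) = E°cell + E°(Cr³⁺/Cr) = +0.902 + (-0.74) = +0.16 V.

+0.16 V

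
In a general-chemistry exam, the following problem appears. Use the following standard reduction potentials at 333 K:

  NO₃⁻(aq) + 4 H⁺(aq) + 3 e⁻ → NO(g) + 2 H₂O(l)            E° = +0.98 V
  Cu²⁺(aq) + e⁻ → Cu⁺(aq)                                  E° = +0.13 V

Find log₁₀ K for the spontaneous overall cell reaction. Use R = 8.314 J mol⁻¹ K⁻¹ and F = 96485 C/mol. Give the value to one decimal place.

Cathode: NO₃⁻/NO; anode: Cu²⁺/Cu⁺. E°cell = (+0.98) − (+0.13) = +0.85 V, with n = 3.
ΔG° = −nFE° = −RT ln K, so ln K = nFE°/(RT) = (3)(96485)(+0.85) / ((8.314)(333)) = 88.868.
log₁₀ K = 88.868 / ln 10 = 38.6.

38.6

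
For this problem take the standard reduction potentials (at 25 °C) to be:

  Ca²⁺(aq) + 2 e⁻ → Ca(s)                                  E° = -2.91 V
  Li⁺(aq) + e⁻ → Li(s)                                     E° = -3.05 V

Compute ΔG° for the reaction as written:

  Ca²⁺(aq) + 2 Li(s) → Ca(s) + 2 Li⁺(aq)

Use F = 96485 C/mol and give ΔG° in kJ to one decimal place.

-27.0 kJ

As written, Ca²⁺/Ca is reduced (cathode) and Li⁺/Li is oxidised (anode), so E°cell = (-2.91) − (-3.05) = +0.14 V.
Balancing electrons gives n = 2.
ΔG° = −nFE° = −(2)(96485)(+0.14) = -27,016 J = -27.0 kJ.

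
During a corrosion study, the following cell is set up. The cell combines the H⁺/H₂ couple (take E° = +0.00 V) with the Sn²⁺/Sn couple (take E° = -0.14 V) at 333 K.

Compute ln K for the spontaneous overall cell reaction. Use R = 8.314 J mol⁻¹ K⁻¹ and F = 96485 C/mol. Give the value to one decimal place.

9.8

Cathode: H⁺/H₂; anode: Sn²⁺/Sn. E°cell = (+0.00) − (-0.14) = +0.14 V, with n = 2.
ΔG° = −nFE° = −RT ln K, so ln K = nFE°/(RT) = (2)(96485)(+0.14) / ((8.314)(333)) = 9.758.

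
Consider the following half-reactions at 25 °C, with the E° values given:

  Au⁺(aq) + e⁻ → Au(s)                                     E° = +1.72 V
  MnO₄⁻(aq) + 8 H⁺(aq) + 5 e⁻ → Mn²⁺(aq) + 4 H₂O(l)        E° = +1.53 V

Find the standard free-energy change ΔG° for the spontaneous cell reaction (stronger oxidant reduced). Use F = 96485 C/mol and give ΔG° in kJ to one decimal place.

-91.7 kJ

Au⁺/Au (E° = +1.72 V) is the cathode; MnO₄⁻/Mn²⁺ (E° = +1.53 V) is the anode, so E°cell = +0.19 V.
Balancing electrons gives n = 5 (lcm of 1 and 5).
ΔG° = −nFE° = −(5)(96485)(+0.19) = -91,661 J = -91.7 kJ.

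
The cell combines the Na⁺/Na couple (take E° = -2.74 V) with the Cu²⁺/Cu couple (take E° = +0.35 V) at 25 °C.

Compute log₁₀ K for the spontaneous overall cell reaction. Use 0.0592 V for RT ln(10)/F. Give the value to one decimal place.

Cathode: Cu²⁺/Cu; anode: Na⁺/Na. E°cell = +3.09 V, n = 2.
log K = nE°cell / 0.0592 = (2)(+3.09) / 0.0592 = 104.4.

104.4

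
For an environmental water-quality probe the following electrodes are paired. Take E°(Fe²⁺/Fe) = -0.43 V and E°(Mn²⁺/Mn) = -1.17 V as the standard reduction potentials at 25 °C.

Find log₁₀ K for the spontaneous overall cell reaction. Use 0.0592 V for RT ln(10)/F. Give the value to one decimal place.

Cathode: Fe²⁺/Fe; anode: Mn²⁺/Mn. E°cell = +0.74 V, n = 2.
log K = nE°cell / 0.0592 = (2)(+0.74) / 0.0592 = 25.0.

25.0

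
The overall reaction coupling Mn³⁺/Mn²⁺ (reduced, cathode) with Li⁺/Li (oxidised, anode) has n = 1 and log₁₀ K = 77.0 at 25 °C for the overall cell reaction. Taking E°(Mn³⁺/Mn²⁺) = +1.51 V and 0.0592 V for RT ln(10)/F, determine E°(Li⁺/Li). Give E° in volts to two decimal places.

-3.05 V

E°cell = (0.0592/n)·log K = (0.0592/1)(77.0) = +4.558 V.
Since Mn³⁺/Mn²⁺ is the cathode and Li⁺/Li the anode, E°cell = E°(Mn³⁺/Mn²⁺) − E°(Li⁺/Li).
So E°(Li⁺/Li) = E°(Mn³⁺/Mn²⁺) − E°cell = (+1.51) − (+4.558) = -3.05 V.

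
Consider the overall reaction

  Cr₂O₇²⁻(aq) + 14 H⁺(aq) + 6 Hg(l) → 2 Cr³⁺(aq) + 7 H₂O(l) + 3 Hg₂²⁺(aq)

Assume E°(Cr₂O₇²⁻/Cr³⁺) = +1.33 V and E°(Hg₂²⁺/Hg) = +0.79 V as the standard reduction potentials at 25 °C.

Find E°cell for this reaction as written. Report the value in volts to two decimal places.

The Cr₂O₇²⁻/Cr³⁺ couple has the higher reduction potential, so it is the cathode; Hg₂²⁺/Hg is oxidised at the anode.
E°cell = E°(cathode) − E°(anode) = (+1.33) − (+0.79) = +0.54 V.
Since E°cell > 0, the reaction is spontaneous under standard conditions.

+0.54 V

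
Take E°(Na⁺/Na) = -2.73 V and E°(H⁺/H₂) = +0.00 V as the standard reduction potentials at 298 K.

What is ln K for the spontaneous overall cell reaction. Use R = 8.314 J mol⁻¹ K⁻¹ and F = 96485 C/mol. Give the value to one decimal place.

Cathode: H⁺/H₂; anode: Na⁺/Na. E°cell = (+0.00) − (-2.73) = +2.73 V, with n = 2.
ΔG° = −nFE° = −RT ln K, so ln K = nFE°/(RT) = (2)(96485)(+2.73) / ((8.314)(298)) = 212.631.

212.6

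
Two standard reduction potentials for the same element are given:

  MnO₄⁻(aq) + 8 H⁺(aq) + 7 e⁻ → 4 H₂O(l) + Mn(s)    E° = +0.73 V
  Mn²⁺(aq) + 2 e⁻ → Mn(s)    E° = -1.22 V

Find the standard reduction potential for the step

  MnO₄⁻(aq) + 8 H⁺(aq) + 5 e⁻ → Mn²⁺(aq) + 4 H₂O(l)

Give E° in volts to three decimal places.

+1.510 V

Sequential free energies add, so n₃E°₃ = n₁E°₁ + n₂E°₂.
With n₃ = 7, and the known step contributing 2×(-1.22) V, the unknown satisfies 5·E° = 7×(+0.73) − 2×(-1.22) = +7.550.
E° = +7.550 / 5 = +1.510 V.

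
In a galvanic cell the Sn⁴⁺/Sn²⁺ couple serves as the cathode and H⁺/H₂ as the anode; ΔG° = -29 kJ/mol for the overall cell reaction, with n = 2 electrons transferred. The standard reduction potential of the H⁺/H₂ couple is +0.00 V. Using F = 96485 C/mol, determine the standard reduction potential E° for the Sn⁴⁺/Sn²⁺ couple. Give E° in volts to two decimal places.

+0.15 V

E°cell = −ΔG°/(nF) = −(-29×10³)/((2)(96485)) = +0.150 V.
Since Sn⁴⁺/Sn²⁺ is the cathode and H⁺/H₂ the anode, E°cell = E°(Sn⁴⁺/Sn²⁺) − E°(H⁺/H₂).
So E°(Sn⁴⁺/Sn²⁺) = E°cell + E°(H⁺/H₂) = +0.150 + (+0.00) = +0.15 V.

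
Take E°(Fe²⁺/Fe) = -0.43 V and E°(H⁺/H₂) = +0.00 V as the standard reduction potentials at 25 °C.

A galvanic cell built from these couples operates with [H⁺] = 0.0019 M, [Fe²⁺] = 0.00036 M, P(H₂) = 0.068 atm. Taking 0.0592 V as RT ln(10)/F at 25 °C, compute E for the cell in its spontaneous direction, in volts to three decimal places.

H⁺/H₂ is the cathode (higher E°), Fe²⁺/Fe the anode: E°cell = +0.00 − (-0.43) = +0.43 V, n = 2.
Overall: 2 H⁺(aq) + Fe(s) → H₂(g) + Fe²⁺(aq)
Q = P(H₂)·[Fe²⁺] / ([H⁺]^2); log Q = 0.831.
E = E° − (0.0592/n) log Q = +0.43 − (0.0592/2)(0.831) = +0.405 V.

+0.405 V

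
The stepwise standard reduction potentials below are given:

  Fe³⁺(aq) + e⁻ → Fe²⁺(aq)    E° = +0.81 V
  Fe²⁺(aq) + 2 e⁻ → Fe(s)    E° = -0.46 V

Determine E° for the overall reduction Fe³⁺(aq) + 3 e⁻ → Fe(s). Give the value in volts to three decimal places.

Adding the free-energy changes (−nFE°) of the two steps gives −n₃FE°₃ = −n₁FE°₁ − n₂FE°₂.
E°₃ = (1×+0.81 + 2×-0.46) / 3 = (-0.110) / 3 = -0.037 V.
Simply averaging or adding the two E° values would be wrong; the electron-weighted sum is required.

-0.037 V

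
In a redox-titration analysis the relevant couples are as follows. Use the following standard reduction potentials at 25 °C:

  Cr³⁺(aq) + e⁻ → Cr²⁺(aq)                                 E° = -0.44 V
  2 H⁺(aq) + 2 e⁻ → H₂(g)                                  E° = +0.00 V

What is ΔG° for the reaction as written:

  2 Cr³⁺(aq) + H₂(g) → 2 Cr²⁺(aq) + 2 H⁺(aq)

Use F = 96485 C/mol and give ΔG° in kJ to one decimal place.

+84.9 kJ

As written, Cr³⁺/Cr²⁺ is reduced (cathode) and H⁺/H₂ is oxidised (anode), so E°cell = (-0.44) − (+0.00) = -0.44 V.
Balancing electrons gives n = 2.
ΔG° = −nFE° = −(2)(96485)(-0.44) = 84,907 J = +84.9 kJ.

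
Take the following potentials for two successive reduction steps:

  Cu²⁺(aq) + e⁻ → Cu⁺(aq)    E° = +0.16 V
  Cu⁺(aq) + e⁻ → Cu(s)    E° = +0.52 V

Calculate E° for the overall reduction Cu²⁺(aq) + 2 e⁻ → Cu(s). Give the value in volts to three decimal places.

+0.340 V

Adding the free-energy changes (−nFE°) of the two steps gives −n₃FE°₃ = −n₁FE°₁ − n₂FE°₂.
E°₃ = (1×+0.16 + 1×+0.52) / 2 = (+0.680) / 2 = +0.340 V.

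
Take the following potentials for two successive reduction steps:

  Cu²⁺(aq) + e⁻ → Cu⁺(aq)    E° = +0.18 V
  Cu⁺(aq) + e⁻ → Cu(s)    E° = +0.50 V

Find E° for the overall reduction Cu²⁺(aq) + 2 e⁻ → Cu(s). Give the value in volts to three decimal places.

+0.340 V

Standard free energies of sequential steps add: ΔG°₃ = ΔG°₁ + ΔG°₂, so n₃E°₃ = n₁E°₁ + n₂E°₂.
E°₃ = (1×+0.18 + 1×+0.50) / 2 = (+0.680) / 2 = +0.340 V.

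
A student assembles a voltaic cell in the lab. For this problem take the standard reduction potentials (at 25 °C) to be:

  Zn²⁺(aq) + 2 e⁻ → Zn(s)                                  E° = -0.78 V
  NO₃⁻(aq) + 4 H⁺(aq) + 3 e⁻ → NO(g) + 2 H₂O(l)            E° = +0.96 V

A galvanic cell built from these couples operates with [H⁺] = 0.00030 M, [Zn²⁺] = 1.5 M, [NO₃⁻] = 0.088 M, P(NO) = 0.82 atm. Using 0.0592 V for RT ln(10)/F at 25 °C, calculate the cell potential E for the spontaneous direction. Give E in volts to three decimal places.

+1.438 V

NO₃⁻/NO is the cathode (higher E°), Zn²⁺/Zn the anode: E°cell = +0.96 − (-0.78) = +1.74 V, n = 6.
Overall: 2 NO₃⁻(aq) + 8 H⁺(aq) + 3 Zn(s) → 2 NO(g) + 4 H₂O(l) + 3 Zn²⁺(aq)
Q = P(NO)^2·[Zn²⁺]^3 / ([NO₃⁻]^2·[H⁺]^8); log Q = 30.650.
E = E° − (0.0592/n) log Q = +1.74 − (0.0592/6)(30.650) = +1.438 V.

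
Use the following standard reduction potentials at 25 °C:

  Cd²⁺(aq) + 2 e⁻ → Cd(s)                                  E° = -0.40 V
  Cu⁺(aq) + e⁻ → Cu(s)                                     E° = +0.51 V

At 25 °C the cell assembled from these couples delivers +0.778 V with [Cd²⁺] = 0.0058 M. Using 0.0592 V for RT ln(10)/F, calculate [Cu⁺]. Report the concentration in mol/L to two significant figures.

Cu⁺/Cu is the cathode, Cd²⁺/Cd the anode: E°cell = +0.91 V, n = 2.
Overall reaction: 2 Cu⁺(aq) + Cd(s) → 2 Cu(s) + Cd²⁺(aq); Q = [Cd²⁺]^1/[Cu⁺]^2.
From E = E° − (0.0592/n) log Q: log Q = (E° − E)·n/0.0592 = (+0.91 − (+0.778))·2/0.0592 = 4.4595.
So 2·log[Cu⁺] = 1·log(0.0058) − log Q = -2.2366 − (4.4595) = -6.6961; log[Cu⁺] = -6.6961 / 2 = -3.3481; [Cu⁺] = 10^(-3.3481) ≈ 0.00045 M.

0.00045 M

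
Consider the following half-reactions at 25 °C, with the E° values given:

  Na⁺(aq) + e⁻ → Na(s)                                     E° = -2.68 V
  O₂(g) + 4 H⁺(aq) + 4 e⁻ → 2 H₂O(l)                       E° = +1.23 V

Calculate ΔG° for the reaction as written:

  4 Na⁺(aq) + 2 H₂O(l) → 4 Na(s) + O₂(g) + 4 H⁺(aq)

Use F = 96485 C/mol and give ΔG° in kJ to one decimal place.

As written, Na⁺/Na is reduced (cathode) and O₂/H₂O is oxidised (anode), so E°cell = (-2.68) − (+1.23) = -3.91 V.
Balancing electrons gives n = 4.
ΔG° = −nFE° = −(4)(96485)(-3.91) = 1,509,025 J = +1509.0 kJ.

+1509.0 kJ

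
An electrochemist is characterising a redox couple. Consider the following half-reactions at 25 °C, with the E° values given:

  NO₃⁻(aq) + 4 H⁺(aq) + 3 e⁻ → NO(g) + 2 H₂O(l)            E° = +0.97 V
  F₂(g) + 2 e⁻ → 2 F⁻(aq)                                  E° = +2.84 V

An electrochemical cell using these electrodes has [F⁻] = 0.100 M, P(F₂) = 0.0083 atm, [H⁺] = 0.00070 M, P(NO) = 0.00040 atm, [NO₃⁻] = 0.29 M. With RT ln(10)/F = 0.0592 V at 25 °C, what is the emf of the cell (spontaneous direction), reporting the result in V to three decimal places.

+2.060 V

F₂/F⁻ is the cathode (higher E°), NO₃⁻/NO the anode: E°cell = +2.84 − (+0.97) = +1.87 V, n = 6.
Overall: 3 F₂(g) + 2 NO(g) + 4 H₂O(l) → 6 F⁻(aq) + 2 NO₃⁻(aq) + 8 H⁺(aq)
Q = [F⁻]^6·[NO₃⁻]^2·[H⁺]^8 / (P(F₂)^3·P(NO)^2); log Q = -19.276.
E = E° − (0.0592/n) log Q = +1.87 − (0.0592/6)(-19.276) = +2.060 V.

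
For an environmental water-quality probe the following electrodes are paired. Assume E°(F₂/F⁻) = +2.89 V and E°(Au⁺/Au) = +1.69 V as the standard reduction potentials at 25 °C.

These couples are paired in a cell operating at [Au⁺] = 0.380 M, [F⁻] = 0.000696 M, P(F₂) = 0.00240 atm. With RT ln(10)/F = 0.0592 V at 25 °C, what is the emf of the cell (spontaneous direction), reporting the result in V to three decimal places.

+1.334 V

F₂/F⁻ is the cathode (higher E°), Au⁺/Au the anode: E°cell = +2.89 − (+1.69) = +1.20 V, n = 2.
Overall: F₂(g) + 2 Au(s) → 2 F⁻(aq) + 2 Au⁺(aq)
Q = [F⁻]^2·[Au⁺]^2 / (P(F₂)); log Q = -4.535.
E = E° − (0.0592/n) log Q = +1.20 − (0.0592/2)(-4.535) = +1.334 V.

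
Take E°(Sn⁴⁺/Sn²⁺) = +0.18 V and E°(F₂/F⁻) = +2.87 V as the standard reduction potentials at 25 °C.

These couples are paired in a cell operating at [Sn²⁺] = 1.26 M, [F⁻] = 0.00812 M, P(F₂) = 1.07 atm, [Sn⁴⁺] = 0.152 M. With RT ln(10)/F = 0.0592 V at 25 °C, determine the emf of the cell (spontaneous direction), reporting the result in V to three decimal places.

+2.842 V

F₂/F⁻ is the cathode (higher E°), Sn⁴⁺/Sn²⁺ the anode: E°cell = +2.87 − (+0.18) = +2.69 V, n = 2.
Overall: F₂(g) + Sn²⁺(aq) → 2 F⁻(aq) + Sn⁴⁺(aq)
Q = [F⁻]^2·[Sn⁴⁺] / (P(F₂)·[Sn²⁺]); log Q = -5.129.
E = E° − (0.0592/n) log Q = +2.69 − (0.0592/2)(-5.129) = +2.842 V.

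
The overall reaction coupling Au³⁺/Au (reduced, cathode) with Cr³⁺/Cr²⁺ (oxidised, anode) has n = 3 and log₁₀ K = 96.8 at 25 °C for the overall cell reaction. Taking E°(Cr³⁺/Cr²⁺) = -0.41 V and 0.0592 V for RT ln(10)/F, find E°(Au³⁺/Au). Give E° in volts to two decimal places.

E°cell = (0.0592/n)·log K = (0.0592/3)(96.8) = +1.910 V.
Since Au³⁺/Au is the cathode and Cr³⁺/Cr²⁺ the anode, E°cell = E°(Au³⁺/Au) − E°(Cr³⁺/Cr²⁺).
So E°(Au³⁺/Au) = E°cell + E°(Cr³⁺/Cr²⁺) = +1.910 + (-0.41) = +1.50 V.

+1.50 V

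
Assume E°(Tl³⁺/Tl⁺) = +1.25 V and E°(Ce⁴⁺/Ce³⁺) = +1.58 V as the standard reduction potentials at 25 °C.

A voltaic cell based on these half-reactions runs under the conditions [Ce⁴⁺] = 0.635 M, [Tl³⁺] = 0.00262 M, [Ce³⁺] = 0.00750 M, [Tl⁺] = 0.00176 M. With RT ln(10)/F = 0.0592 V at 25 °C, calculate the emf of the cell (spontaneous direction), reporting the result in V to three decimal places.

+0.439 V

Ce⁴⁺/Ce³⁺ is the cathode (higher E°), Tl³⁺/Tl⁺ the anode: E°cell = +1.58 − (+1.25) = +0.33 V, n = 2.
Overall: 2 Ce⁴⁺(aq) + Tl⁺(aq) → 2 Ce³⁺(aq) + Tl³⁺(aq)
Q = [Ce³⁺]^2·[Tl³⁺] / ([Ce⁴⁺]^2·[Tl⁺]); log Q = -3.683.
E = E° − (0.0592/n) log Q = +0.33 − (0.0592/2)(-3.683) = +0.439 V.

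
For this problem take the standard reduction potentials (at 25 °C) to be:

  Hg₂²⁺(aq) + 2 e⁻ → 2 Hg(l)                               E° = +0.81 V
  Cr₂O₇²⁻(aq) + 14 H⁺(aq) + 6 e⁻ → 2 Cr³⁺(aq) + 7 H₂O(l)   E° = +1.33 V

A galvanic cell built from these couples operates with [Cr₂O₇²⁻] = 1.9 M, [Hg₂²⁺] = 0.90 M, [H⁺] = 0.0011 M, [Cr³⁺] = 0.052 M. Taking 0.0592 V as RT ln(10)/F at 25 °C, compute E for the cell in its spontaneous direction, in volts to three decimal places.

+0.141 V

Cr₂O₇²⁻/Cr³⁺ is the cathode (higher E°), Hg₂²⁺/Hg the anode: E°cell = +1.33 − (+0.81) = +0.52 V, n = 6.
Overall: Cr₂O₇²⁻(aq) + 14 H⁺(aq) + 6 Hg(l) → 2 Cr³⁺(aq) + 7 H₂O(l) + 3 Hg₂²⁺(aq)
Q = [Cr³⁺]^2·[Hg₂²⁺]^3 / ([Cr₂O₇²⁻]·[H⁺]^14); log Q = 38.436.
E = E° − (0.0592/n) log Q = +0.52 − (0.0592/6)(38.436) = +0.141 V.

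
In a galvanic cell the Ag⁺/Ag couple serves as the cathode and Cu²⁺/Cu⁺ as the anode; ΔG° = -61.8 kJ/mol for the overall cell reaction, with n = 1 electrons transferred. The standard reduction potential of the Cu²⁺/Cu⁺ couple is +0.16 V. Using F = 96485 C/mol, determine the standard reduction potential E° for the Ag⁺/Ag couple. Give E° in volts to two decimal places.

+0.80 V

E°cell = −ΔG°/(nF) = −(-61.8×10³)/((1)(96485)) = +0.641 V.
Since Ag⁺/Ag is the cathode and Cu²⁺/Cu⁺ the anode, E°cell = E°(Ag⁺/Ag) − E°(Cu²⁺/Cu⁺).
So E°(Ag⁺/Ag) = E°cell + E°(Cu²⁺/Cu⁺) = +0.641 + (+0.16) = +0.80 V.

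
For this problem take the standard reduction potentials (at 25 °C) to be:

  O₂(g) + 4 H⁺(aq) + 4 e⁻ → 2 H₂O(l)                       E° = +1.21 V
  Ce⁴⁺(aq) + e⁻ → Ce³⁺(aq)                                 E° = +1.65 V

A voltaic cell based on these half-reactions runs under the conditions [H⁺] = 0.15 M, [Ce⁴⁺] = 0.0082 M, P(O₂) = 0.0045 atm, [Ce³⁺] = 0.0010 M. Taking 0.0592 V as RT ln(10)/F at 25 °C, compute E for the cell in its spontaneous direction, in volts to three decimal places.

+0.578 V

Ce⁴⁺/Ce³⁺ is the cathode (higher E°), O₂/H₂O the anode: E°cell = +1.65 − (+1.21) = +0.44 V, n = 4.
Overall: 4 Ce⁴⁺(aq) + 2 H₂O(l) → 4 Ce³⁺(aq) + O₂(g) + 4 H⁺(aq)
Q = [Ce³⁺]^4·P(O₂)·[H⁺]^4 / ([Ce⁴⁺]^4); log Q = -9.298.
E = E° − (0.0592/n) log Q = +0.44 − (0.0592/4)(-9.298) = +0.578 V.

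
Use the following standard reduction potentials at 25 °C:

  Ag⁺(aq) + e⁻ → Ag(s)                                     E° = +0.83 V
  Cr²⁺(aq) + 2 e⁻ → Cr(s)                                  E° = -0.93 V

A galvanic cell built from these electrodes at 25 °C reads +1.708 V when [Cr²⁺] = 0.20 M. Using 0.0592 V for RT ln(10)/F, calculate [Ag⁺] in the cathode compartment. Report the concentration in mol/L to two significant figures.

Ag⁺/Ag is the cathode, Cr²⁺/Cr the anode: E°cell = +1.76 V, n = 2.
Overall reaction: 2 Ag⁺(aq) + Cr(s) → 2 Ag(s) + Cr²⁺(aq); Q = [Cr²⁺]^1/[Ag⁺]^2.
From E = E° − (0.0592/n) log Q: log Q = (E° − E)·n/0.0592 = (+1.76 − (+1.708))·2/0.0592 = 1.7568.
So 2·log[Ag⁺] = 1·log(0.2) − log Q = -0.6990 − (1.7568) = -2.4558; log[Ag⁺] = -2.4558 / 2 = -1.2279; [Ag⁺] = 10^(-1.2279) ≈ 0.059 M.

0.059 M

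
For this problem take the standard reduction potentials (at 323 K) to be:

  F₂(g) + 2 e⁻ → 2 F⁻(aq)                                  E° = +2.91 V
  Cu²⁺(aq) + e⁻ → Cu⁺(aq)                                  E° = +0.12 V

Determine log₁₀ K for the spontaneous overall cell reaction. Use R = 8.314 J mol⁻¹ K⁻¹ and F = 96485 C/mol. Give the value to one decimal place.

87.1

Cathode: F₂/F⁻; anode: Cu²⁺/Cu⁺. E°cell = (+2.91) − (+0.12) = +2.79 V, with n = 2.
ΔG° = −nFE° = −RT ln K, so ln K = nFE°/(RT) = (2)(96485)(+2.79) / ((8.314)(323)) = 200.485.
log₁₀ K = 200.485 / ln 10 = 87.1.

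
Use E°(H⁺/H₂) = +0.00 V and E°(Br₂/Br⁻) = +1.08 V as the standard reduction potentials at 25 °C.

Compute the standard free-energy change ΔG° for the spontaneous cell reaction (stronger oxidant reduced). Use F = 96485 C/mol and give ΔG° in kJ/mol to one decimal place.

Br₂/Br⁻ (E° = +1.08 V) is the cathode; H⁺/H₂ (E° = +0.00 V) is the anode, so E°cell = +1.08 V.
Balancing electrons gives n = 2 (lcm of 2 and 2).
ΔG° = −nFE° = −(2)(96485)(+1.08) = -208,408 J = -208.4 kJ/mol.

-208.4 kJ/mol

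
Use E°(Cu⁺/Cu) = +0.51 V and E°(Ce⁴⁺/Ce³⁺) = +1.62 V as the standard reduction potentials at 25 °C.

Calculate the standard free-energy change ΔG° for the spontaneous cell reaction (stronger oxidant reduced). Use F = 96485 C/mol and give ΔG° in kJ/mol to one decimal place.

Ce⁴⁺/Ce³⁺ (E° = +1.62 V) is the cathode; Cu⁺/Cu (E° = +0.51 V) is the anode, so E°cell = +1.11 V.
Balancing electrons gives n = 1 (lcm of 1 and 1).
ΔG° = −nFE° = −(1)(96485)(+1.11) = -107,098 J = -107.1 kJ/mol.

-107.1 kJ/mol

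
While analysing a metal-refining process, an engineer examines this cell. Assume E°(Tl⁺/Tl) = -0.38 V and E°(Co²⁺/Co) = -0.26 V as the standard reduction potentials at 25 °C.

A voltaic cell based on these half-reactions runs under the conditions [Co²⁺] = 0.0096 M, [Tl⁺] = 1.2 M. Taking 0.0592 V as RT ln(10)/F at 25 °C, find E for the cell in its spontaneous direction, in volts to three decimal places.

Co²⁺/Co is the cathode (higher E°), Tl⁺/Tl the anode: E°cell = -0.26 − (-0.38) = +0.12 V, n = 2.
Overall: Co²⁺(aq) + 2 Tl(s) → Co(s) + 2 Tl⁺(aq)
Q = [Tl⁺]^2 / ([Co²⁺]); log Q = 2.176.
E = E° − (0.0592/n) log Q = +0.12 − (0.0592/2)(2.176) = +0.056 V.

+0.056 V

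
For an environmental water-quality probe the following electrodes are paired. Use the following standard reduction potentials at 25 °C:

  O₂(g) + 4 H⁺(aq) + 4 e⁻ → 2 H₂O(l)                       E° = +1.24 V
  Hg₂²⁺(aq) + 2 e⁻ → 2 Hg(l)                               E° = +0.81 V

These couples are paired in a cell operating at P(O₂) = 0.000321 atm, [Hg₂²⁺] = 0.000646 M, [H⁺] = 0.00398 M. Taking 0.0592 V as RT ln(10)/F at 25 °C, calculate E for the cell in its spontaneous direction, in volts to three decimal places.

O₂/H₂O is the cathode (higher E°), Hg₂²⁺/Hg the anode: E°cell = +1.24 − (+0.81) = +0.43 V, n = 4.
Overall: O₂(g) + 4 H⁺(aq) + 4 Hg(l) → 2 H₂O(l) + 2 Hg₂²⁺(aq)
Q = [Hg₂²⁺]^2 / (P(O₂)·[H⁺]^4); log Q = 6.714.
E = E° − (0.0592/n) log Q = +0.43 − (0.0592/4)(6.714) = +0.331 V.

+0.331 V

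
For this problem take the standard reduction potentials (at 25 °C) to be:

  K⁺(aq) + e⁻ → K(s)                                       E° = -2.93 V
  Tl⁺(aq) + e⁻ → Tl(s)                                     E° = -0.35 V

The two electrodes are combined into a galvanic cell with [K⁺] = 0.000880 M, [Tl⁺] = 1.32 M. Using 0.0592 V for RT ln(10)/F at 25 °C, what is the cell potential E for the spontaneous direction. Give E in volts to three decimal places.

+2.768 V

Tl⁺/Tl is the cathode (higher E°), K⁺/K the anode: E°cell = -0.35 − (-2.93) = +2.58 V, n = 1.
Overall: Tl⁺(aq) + K(s) → Tl(s) + K⁺(aq)
Q = [K⁺] / ([Tl⁺]); log Q = -3.176.
E = E° − (0.0592/n) log Q = +2.58 − (0.0592/1)(-3.176) = +2.768 V.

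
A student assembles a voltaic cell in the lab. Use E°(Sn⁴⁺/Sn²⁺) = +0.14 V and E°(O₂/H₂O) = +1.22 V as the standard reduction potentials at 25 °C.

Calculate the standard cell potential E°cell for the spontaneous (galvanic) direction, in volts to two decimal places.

+1.08 V

The O₂/H₂O couple has the higher reduction potential, so it is the cathode; Sn⁴⁺/Sn²⁺ is oxidised at the anode.
E°cell = E°(cathode) − E°(anode) = (+1.22) − (+0.14) = +1.08 V.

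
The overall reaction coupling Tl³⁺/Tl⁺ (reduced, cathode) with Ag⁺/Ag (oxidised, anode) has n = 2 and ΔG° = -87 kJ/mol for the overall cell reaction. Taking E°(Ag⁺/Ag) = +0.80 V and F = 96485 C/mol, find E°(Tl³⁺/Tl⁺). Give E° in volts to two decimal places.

+1.25 V

E°cell = −ΔG°/(nF) = −(-87×10³)/((2)(96485)) = +0.451 V.
Since Tl³⁺/Tl⁺ is the cathode and Ag⁺/Ag the anode, E°cell = E°(Tl³⁺/Tl⁺) − E°(Ag⁺/Ag).
So E°(Tl³⁺/Tl⁺) = E°cell + E°(Ag⁺/Ag) = +0.451 + (+0.80) = +1.25 V.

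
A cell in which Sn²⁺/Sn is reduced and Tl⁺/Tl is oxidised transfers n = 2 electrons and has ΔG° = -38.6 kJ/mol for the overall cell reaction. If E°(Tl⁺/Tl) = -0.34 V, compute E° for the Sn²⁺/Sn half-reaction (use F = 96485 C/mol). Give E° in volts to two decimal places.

E°cell = −ΔG°/(nF) = −(-38.6×10³)/((2)(96485)) = +0.200 V.
Since Sn²⁺/Sn is the cathode and Tl⁺/Tl the anode, E°cell = E°(Sn²⁺/Sn) − E°(Tl⁺/Tl).
So E°(Sn²⁺/Sn) = E°cell + E°(Tl⁺/Tl) = +0.200 + (-0.34) = -0.14 V.

-0.14 V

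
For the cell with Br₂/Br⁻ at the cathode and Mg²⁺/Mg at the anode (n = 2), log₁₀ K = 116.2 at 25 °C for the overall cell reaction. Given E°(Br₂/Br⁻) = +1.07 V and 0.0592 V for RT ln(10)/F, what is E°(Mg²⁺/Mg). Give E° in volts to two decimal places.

E°cell = (0.0592/n)·log K = (0.0592/2)(116.2) = +3.440 V.
Since Br₂/Br⁻ is the cathode and Mg²⁺/Mg the anode, E°cell = E°(Br₂/Br⁻) − E°(Mg²⁺/Mg).
So E°(Mg²⁺/Mg) = E°(Br₂/Br⁻) − E°cell = (+1.07) − (+3.440) = -2.37 V.

-2.37 V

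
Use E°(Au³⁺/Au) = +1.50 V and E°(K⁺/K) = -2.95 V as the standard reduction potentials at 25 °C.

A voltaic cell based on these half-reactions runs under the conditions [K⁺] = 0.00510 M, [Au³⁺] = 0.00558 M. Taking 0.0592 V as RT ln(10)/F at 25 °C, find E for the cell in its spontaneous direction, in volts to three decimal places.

Au³⁺/Au is the cathode (higher E°), K⁺/K the anode: E°cell = +1.50 − (-2.95) = +4.45 V, n = 3.
Overall: Au³⁺(aq) + 3 K(s) → Au(s) + 3 K⁺(aq)
Q = [K⁺]^3 / ([Au³⁺]); log Q = -4.624.
E = E° − (0.0592/n) log Q = +4.45 − (0.0592/3)(-4.624) = +4.541 V.

+4.541 V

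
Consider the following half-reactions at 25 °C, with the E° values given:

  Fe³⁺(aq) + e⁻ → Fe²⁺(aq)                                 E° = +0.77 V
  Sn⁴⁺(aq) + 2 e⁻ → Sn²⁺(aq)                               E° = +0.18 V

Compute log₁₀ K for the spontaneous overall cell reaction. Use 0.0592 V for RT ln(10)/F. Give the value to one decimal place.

19.9

Cathode: Fe³⁺/Fe²⁺; anode: Sn⁴⁺/Sn²⁺. E°cell = +0.59 V, n = 2.
log K = nE°cell / 0.0592 = (2)(+0.59) / 0.0592 = 19.9.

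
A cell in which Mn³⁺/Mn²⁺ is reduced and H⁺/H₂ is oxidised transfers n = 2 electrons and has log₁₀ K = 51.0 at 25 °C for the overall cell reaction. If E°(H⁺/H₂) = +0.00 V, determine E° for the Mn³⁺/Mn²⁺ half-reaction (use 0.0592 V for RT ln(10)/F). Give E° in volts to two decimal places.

E°cell = (0.0592/n)·log K = (0.0592/2)(51.0) = +1.510 V.
Since Mn³⁺/Mn²⁺ is the cathode and H⁺/H₂ the anode, E°cell = E°(Mn³⁺/Mn²⁺) − E°(H⁺/H₂).
So E°(Mn³⁺/Mn²⁺) = E°cell + E°(H⁺/H₂) = +1.510 + (+0.00) = +1.51 V.

+1.51 V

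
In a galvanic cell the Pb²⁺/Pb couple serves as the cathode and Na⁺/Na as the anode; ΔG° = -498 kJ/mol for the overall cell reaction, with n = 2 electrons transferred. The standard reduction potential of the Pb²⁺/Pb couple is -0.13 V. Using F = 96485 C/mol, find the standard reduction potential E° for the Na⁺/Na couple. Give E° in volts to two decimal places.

-2.71 V

E°cell = −ΔG°/(nF) = −(-498×10³)/((2)(96485)) = +2.581 V.
Since Pb²⁺/Pb is the cathode and Na⁺/Na the anode, E°cell = E°(Pb²⁺/Pb) − E°(Na⁺/Na).
So E°(Na⁺/Na) = E°(Pb²⁺/Pb) − E°cell = (-0.13) − (+2.581) = -2.71 V.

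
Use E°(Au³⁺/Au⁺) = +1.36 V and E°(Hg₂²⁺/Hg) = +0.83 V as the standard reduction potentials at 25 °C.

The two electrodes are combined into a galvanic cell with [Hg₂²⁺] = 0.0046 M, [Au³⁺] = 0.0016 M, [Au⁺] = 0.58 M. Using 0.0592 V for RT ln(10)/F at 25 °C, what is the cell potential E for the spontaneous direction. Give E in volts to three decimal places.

Au³⁺/Au⁺ is the cathode (higher E°), Hg₂²⁺/Hg the anode: E°cell = +1.36 − (+0.83) = +0.53 V, n = 2.
Overall: Au³⁺(aq) + 2 Hg(l) → Au⁺(aq) + Hg₂²⁺(aq)
Q = [Au⁺]·[Hg₂²⁺] / ([Au³⁺]); log Q = 0.222.
E = E° − (0.0592/n) log Q = +0.53 − (0.0592/2)(0.222) = +0.523 V.

+0.523 V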